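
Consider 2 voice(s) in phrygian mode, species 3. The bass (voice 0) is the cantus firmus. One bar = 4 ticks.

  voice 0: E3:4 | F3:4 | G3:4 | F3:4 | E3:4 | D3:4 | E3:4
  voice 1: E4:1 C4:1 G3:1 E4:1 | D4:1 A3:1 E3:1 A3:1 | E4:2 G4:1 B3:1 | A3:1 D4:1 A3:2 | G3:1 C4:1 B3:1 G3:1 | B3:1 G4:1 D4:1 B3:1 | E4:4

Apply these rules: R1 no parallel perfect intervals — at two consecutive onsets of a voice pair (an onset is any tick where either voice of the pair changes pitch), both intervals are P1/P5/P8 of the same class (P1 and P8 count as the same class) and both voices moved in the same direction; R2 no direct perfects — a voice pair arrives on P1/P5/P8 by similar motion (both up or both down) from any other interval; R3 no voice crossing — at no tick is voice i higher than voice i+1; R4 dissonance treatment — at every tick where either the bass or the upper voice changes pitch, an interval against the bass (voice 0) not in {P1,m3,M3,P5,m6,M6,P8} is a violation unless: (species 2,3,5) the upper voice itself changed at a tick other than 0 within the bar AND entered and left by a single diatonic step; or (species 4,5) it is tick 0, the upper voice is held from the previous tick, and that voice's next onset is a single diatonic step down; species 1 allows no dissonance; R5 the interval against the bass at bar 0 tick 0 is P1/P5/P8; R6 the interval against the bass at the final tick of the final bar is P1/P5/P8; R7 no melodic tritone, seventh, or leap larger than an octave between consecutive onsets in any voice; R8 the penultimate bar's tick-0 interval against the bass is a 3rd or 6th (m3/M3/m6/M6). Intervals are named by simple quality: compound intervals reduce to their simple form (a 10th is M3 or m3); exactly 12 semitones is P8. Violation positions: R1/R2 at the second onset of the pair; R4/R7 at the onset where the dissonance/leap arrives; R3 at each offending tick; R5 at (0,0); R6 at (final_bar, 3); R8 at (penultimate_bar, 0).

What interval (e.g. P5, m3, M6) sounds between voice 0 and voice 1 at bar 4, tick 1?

m6

voice 0=E3 voice 1=C4 -> m6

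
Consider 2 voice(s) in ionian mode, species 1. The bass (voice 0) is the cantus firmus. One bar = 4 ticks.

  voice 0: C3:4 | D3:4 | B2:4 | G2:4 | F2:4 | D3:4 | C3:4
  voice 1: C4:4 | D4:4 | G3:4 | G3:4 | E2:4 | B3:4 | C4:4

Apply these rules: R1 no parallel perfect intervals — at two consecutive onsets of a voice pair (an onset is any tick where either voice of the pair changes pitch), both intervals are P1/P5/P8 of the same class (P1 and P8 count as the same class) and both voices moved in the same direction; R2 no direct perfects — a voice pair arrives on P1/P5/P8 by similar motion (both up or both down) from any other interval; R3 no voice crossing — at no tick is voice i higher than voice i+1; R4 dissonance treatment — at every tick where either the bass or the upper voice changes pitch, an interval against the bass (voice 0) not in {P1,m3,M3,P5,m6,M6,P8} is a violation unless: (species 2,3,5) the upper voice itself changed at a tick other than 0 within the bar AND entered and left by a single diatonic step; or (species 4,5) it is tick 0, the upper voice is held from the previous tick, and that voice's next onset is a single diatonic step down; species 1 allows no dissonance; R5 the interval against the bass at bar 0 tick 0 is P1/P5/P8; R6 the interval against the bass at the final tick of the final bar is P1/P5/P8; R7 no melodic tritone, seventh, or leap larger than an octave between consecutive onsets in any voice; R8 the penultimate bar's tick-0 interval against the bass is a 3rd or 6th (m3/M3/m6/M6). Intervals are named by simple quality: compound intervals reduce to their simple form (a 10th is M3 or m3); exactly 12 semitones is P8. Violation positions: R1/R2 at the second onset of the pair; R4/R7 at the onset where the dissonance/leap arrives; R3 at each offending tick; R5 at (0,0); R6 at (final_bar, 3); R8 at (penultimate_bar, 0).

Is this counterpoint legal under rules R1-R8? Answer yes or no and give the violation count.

bar 0: v0=C3 v1=C4 (P8)
bar 1: v0=D3 v1=D4 (P8)
bar 2: v0=B2 v1=G3 (m6)
bar 3: v0=G2 v1=G3 (P8)
bar 4: v0=F2 v1=E2 (m2)
bar 5: v0=D3 v1=B3 (M6)
bar 6: v0=C3 v1=C4 (P8)
  R1 @ bar1.0: C3/C4 P8 -> D3/D4 P8 similar
  R3 @ bar4.0: F2 above E2
  R4 @ bar4.0: F2/E2 m2 untreated
  R7 @ bar4.0: G3->E2 leap 15st
  R3 @ bar4.1: F2 above E2
  R3 @ bar4.2: F2 above E2
  R3 @ bar4.3: F2 above E2
  R7 @ bar5.0: E2->B3 leap 19st

No (8 violations)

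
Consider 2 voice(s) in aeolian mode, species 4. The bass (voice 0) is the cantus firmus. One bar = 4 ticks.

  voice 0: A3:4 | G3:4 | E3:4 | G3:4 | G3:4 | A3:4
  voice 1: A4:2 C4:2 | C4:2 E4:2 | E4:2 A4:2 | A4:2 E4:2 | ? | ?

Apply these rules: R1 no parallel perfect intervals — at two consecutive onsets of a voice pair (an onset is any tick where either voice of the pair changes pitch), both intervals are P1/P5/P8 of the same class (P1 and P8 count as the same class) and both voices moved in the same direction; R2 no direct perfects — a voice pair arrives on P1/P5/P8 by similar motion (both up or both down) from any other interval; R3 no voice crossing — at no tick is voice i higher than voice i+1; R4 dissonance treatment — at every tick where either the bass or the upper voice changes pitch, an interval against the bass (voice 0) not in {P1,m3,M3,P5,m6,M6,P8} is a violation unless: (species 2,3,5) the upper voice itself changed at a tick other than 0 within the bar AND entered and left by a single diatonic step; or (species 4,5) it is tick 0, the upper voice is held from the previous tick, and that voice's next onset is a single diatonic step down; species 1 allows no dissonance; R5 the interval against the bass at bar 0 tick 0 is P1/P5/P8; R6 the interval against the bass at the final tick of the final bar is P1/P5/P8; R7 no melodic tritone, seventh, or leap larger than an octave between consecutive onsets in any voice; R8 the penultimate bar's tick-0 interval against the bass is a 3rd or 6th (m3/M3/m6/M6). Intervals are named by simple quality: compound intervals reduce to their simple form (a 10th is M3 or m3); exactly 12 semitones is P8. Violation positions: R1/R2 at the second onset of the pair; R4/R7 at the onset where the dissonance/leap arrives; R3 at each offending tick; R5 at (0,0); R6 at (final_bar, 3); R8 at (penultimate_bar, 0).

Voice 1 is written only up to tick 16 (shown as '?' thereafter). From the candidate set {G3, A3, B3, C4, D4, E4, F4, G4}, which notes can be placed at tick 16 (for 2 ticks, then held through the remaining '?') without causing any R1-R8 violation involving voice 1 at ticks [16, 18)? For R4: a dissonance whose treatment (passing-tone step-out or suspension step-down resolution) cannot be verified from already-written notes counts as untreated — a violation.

{B3, E4}

G3: violates R8
A3: violates R4,R8
B3: legal
C4: violates R4,R8
D4: violates R8
E4: legal
F4: violates R4,R8
G4: violates R8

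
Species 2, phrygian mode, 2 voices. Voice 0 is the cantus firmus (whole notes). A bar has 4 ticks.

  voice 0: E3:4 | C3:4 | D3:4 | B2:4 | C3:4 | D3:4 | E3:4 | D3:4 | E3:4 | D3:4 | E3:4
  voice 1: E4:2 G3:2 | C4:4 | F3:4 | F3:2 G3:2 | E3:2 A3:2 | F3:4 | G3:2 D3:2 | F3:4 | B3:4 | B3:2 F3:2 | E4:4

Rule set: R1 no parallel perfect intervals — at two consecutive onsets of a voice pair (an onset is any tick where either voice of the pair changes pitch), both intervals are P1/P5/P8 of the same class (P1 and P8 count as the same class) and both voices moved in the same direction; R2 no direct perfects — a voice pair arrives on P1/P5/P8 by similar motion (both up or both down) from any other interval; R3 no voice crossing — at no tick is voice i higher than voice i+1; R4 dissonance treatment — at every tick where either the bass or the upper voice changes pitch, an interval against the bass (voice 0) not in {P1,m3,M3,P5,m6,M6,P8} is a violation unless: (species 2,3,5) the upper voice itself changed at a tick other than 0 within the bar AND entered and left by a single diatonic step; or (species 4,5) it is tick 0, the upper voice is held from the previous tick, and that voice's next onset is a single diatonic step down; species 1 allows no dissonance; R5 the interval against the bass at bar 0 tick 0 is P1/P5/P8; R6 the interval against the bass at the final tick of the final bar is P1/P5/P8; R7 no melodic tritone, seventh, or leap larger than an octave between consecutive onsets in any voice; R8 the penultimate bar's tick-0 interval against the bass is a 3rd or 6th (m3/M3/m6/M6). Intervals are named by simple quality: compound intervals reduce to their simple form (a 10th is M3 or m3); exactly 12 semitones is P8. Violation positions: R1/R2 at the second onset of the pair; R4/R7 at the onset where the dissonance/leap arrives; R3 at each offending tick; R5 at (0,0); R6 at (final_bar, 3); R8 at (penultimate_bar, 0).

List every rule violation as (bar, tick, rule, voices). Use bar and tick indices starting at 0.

(3, 0, R4, (0, 1))
(6, 2, R3, (0, 1))
(6, 2, R4, (0, 1))
(6, 3, R3, (0, 1))
(8, 0, R2, (0, 1))
(8, 0, R7, (1,))
(9, 2, R7, (1,))
(10, 0, R2, (0, 1))
(10, 0, R7, (1,))

bar 0: v0=E3 v1=E4 downbeat P8
bar 1: v0=C3 v1=C4 downbeat P8
bar 2: v0=D3 v1=F3 downbeat m3
bar 3: v0=B2 v1=F3 downbeat TT
bar 4: v0=C3 v1=E3 downbeat M3
bar 5: v0=D3 v1=F3 downbeat m3
bar 6: v0=E3 v1=G3 downbeat m3
bar 7: v0=D3 v1=F3 downbeat m3
bar 8: v0=E3 v1=B3 downbeat P5
bar 9: v0=D3 v1=B3 downbeat M6
bar 10: v0=E3 v1=E4 downbeat P8
  -> R4 @ bar 3 tick 0 v(0, 1): B2/F3 TT untreated
  -> R3 @ bar 6 tick 2 v(0, 1): E3 above D3
  -> R4 @ bar 6 tick 2 v(0, 1): E3/D3 M2 untreated
  -> R3 @ bar 6 tick 3 v(0, 1): E3 above D3
  -> R2 @ bar 8 tick 0 v(0, 1): D3/F3 m3 -> E3/B3 P5 similar
  -> R7 @ bar 8 tick 0 v(1,): F3->B3 leap 6st
  -> R7 @ bar 9 tick 2 v(1,): B3->F3 leap 6st
  -> R2 @ bar 10 tick 0 v(0, 1): D3/F3 m3 -> E3/E4 P8 similar
  -> R7 @ bar 10 tick 0 v(1,): F3->E4 leap 11st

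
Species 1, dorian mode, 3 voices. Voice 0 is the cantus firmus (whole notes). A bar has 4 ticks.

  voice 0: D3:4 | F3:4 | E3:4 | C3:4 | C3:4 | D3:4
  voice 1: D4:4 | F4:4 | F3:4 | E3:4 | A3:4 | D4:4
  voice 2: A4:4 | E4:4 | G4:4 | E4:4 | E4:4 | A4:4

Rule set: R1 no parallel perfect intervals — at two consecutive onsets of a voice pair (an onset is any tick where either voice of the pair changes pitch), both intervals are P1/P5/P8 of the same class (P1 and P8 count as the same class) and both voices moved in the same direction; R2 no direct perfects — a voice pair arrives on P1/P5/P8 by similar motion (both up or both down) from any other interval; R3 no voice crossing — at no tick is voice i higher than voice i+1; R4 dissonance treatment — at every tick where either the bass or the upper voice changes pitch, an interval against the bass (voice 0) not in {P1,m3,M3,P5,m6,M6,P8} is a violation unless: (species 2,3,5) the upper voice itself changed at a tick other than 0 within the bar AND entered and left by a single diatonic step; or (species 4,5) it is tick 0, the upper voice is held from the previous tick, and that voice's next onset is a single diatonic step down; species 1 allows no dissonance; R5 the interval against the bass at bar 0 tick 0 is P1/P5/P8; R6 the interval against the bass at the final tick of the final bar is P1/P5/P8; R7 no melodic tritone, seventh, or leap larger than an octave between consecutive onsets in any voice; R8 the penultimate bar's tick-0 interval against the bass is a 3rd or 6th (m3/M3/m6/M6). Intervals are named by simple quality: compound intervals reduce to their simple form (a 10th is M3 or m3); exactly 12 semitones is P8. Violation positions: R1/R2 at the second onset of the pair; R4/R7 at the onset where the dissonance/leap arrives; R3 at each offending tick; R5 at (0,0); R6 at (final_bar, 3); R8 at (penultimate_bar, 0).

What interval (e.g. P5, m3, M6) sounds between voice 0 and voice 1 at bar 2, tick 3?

voice 0=E3 voice 1=F3 -> m2

m2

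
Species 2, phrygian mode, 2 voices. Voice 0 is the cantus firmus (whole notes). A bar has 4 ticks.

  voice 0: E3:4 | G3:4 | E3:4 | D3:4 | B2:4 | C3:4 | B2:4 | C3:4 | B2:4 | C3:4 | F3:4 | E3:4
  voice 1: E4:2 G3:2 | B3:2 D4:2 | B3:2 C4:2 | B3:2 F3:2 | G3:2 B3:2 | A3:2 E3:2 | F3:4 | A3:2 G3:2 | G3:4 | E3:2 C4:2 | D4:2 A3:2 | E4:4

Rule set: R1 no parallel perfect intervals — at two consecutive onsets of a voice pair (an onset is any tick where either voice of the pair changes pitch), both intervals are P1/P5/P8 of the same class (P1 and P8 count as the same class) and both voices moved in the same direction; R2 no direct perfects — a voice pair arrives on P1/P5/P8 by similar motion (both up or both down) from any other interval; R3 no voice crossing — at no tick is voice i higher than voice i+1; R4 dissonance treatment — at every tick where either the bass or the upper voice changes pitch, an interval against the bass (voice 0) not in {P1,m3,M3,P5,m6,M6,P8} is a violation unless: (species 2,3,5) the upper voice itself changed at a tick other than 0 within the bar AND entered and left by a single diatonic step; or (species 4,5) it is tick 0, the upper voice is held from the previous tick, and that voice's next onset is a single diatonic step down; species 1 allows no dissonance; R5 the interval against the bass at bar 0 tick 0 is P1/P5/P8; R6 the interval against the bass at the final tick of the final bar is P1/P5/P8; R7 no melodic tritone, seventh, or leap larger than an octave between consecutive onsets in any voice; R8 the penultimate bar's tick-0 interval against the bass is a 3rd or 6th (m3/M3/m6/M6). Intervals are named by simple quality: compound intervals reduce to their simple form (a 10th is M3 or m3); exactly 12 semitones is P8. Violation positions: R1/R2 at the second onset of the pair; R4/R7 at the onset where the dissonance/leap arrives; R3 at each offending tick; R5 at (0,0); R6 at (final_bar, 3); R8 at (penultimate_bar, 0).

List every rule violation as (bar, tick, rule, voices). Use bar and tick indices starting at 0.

(2, 0, R1, (0, 1))
(3, 2, R7, (1,))
(6, 0, R4, (0, 1))

bar 0: v0=E3 v1=E4 downbeat P8
bar 1: v0=G3 v1=B3 downbeat M3
bar 2: v0=E3 v1=B3 downbeat P5
bar 3: v0=D3 v1=B3 downbeat M6
bar 4: v0=B2 v1=G3 downbeat m6
bar 5: v0=C3 v1=A3 downbeat M6
bar 6: v0=B2 v1=F3 downbeat TT
bar 7: v0=C3 v1=A3 downbeat M6
bar 8: v0=B2 v1=G3 downbeat m6
bar 9: v0=C3 v1=E3 downbeat M3
bar 10: v0=F3 v1=D4 downbeat M6
bar 11: v0=E3 v1=E4 downbeat P8
  -> R1 @ bar 2 tick 0 v(0, 1): G3/D4 P5 -> E3/B3 P5 similar
  -> R7 @ bar 3 tick 2 v(1,): B3->F3 leap 6st
  -> R4 @ bar 6 tick 0 v(0, 1): B2/F3 TT untreated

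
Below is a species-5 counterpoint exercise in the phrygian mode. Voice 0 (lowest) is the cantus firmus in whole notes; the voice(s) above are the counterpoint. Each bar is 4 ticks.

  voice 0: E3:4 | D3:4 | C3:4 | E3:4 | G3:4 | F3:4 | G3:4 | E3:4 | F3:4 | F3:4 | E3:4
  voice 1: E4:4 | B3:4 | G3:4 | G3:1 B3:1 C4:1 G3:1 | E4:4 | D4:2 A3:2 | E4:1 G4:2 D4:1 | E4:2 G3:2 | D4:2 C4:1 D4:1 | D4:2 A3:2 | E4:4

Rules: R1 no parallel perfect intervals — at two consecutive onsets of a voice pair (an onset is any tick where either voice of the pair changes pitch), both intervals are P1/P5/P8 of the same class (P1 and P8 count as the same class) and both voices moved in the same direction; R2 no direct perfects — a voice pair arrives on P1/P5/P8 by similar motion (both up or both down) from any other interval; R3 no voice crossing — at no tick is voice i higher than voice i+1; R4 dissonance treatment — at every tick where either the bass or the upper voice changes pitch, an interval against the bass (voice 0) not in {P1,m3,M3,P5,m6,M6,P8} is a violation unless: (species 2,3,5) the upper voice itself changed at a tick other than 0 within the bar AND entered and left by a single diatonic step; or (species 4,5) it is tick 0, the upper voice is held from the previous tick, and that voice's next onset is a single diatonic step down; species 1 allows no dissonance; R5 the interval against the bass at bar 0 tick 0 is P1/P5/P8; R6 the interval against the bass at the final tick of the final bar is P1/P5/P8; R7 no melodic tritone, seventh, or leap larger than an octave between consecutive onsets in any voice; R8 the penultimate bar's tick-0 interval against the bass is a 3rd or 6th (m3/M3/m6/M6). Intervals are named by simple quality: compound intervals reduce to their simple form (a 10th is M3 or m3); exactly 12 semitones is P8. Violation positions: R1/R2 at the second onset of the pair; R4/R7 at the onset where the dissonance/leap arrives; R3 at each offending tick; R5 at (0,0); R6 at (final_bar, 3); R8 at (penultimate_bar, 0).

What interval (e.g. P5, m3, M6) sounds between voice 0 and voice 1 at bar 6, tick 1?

P8

voice 0=G3 voice 1=G4 -> P8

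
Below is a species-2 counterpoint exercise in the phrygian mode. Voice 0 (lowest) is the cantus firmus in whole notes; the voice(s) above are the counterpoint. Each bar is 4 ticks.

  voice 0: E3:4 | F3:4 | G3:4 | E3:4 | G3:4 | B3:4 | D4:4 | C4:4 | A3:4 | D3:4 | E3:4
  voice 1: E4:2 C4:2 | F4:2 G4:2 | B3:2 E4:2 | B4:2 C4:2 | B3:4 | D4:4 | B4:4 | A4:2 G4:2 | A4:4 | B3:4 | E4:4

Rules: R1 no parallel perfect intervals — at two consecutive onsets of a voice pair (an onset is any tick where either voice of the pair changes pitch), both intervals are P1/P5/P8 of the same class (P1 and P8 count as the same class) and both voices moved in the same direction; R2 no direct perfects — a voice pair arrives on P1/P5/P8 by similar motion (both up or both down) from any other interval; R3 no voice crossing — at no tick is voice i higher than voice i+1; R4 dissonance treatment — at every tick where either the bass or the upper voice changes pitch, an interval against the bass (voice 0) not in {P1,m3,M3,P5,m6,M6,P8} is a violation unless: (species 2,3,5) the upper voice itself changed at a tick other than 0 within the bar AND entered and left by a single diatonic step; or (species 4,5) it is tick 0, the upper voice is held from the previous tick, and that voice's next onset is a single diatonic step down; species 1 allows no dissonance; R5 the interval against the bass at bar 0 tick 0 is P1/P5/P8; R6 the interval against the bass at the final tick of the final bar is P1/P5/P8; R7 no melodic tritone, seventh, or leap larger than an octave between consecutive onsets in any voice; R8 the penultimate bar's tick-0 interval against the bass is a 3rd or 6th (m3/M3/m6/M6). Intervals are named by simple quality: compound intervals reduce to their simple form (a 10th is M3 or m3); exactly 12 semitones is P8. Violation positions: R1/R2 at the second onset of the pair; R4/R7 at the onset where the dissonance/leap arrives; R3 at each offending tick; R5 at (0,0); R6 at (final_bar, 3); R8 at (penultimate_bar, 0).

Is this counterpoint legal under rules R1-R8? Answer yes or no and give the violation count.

No (5 violations)

bar 0: v0=E3 v1=E4 (P8)
bar 1: v0=F3 v1=F4 (P8)
bar 2: v0=G3 v1=B3 (M3)
bar 3: v0=E3 v1=B4 (P5)
bar 4: v0=G3 v1=B3 (M3)
bar 5: v0=B3 v1=D4 (m3)
bar 6: v0=D4 v1=B4 (M6)
bar 7: v0=C4 v1=A4 (M6)
bar 8: v0=A3 v1=A4 (P8)
bar 9: v0=D3 v1=B3 (M6)
bar 10: v0=E3 v1=E4 (P8)
  R2 @ bar1.0: E3/C4 m6 -> F3/F4 P8 similar
  R4 @ bar1.2: F3/G4 M2 untreated
  R7 @ bar3.2: B4->C4 leap 11st
  R7 @ bar9.0: A4->B3 leap 10st
  R2 @ bar10.0: D3/B3 M6 -> E3/E4 P8 similar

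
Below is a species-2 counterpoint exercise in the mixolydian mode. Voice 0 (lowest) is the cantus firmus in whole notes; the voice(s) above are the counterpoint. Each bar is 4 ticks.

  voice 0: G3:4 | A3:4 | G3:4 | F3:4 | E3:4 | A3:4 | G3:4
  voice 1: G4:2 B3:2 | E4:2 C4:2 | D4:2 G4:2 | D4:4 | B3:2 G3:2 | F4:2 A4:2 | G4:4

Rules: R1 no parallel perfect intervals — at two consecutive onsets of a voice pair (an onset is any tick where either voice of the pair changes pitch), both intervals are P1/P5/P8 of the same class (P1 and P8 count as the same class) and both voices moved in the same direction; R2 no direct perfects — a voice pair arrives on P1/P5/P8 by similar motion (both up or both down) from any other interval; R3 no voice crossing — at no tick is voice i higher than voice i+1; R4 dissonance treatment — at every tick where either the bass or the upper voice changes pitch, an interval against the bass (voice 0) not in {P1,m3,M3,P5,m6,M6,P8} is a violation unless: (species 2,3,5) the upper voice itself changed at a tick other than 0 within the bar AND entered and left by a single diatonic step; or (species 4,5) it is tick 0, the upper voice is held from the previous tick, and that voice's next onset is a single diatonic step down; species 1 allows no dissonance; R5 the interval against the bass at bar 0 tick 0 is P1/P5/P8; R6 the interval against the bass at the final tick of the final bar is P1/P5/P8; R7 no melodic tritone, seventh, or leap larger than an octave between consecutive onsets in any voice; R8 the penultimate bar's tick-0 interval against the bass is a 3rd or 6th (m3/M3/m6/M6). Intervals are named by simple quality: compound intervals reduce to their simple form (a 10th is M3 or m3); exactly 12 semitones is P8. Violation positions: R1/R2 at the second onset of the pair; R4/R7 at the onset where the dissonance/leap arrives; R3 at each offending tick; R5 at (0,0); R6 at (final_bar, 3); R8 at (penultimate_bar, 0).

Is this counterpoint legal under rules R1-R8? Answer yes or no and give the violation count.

bar 0: v0=G3 v1=G4 (P8)
bar 1: v0=A3 v1=E4 (P5)
bar 2: v0=G3 v1=D4 (P5)
bar 3: v0=F3 v1=D4 (M6)
bar 4: v0=E3 v1=B3 (P5)
bar 5: v0=A3 v1=F4 (m6)
bar 6: v0=G3 v1=G4 (P8)
  R2 @ bar1.0: G3/B3 M3 -> A3/E4 P5 similar
  R2 @ bar4.0: F3/D4 M6 -> E3/B3 P5 similar
  R7 @ bar5.0: G3->F4 leap 10st
  R1 @ bar6.0: A3/A4 P8 -> G3/G4 P8 similar

No (4 violations)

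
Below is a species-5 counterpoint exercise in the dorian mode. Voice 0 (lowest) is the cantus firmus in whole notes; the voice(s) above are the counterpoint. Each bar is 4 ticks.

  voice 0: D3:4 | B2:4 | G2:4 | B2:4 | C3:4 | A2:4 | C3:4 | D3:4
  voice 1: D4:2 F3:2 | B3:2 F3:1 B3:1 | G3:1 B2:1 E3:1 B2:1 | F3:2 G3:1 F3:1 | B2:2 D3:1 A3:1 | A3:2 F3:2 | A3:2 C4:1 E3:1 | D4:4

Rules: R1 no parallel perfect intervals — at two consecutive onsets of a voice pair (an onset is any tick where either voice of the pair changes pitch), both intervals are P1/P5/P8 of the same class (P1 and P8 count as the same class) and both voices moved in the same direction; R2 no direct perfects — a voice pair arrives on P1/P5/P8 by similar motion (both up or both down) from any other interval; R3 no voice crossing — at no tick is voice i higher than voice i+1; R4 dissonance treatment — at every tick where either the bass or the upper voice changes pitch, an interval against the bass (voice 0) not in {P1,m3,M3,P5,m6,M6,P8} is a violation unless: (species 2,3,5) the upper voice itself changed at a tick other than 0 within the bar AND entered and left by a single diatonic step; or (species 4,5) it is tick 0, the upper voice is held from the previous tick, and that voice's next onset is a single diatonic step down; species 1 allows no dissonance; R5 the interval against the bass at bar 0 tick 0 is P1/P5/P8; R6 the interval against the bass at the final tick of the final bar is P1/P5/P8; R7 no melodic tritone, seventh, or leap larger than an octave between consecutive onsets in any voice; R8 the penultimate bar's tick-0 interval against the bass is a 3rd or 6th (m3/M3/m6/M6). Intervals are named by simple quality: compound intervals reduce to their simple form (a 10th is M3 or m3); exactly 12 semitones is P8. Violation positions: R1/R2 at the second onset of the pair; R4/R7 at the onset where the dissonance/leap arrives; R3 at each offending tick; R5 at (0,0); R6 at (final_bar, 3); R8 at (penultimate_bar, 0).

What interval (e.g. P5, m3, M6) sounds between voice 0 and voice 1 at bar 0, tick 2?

voice 0=D3 voice 1=F3 -> m3

m3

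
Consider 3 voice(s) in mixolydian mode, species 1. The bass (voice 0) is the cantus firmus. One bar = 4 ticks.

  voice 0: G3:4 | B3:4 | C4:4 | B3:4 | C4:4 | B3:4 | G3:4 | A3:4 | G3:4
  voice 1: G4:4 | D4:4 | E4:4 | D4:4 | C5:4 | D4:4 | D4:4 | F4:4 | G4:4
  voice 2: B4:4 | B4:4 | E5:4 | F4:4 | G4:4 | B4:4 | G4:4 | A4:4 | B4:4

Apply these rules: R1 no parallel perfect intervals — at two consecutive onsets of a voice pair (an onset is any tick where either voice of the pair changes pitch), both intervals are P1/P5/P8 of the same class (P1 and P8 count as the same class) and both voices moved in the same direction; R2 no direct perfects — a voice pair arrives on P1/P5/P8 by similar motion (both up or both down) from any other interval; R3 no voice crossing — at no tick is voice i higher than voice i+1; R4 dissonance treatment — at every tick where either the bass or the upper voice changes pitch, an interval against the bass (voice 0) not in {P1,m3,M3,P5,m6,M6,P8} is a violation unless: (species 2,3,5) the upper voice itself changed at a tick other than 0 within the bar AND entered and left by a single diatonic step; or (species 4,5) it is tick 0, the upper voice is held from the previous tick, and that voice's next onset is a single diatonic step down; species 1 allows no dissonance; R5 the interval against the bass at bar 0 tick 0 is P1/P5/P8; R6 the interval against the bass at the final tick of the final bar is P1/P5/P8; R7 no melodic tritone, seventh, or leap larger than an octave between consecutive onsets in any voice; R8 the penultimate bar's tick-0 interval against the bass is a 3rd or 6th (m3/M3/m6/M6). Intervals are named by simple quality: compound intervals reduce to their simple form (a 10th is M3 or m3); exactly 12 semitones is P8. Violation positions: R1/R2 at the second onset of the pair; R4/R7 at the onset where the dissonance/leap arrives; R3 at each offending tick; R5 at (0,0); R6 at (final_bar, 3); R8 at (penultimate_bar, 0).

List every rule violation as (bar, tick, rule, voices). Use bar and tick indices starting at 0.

bar 0: v0=G3 v1=G4 v2=B4 downbeat M3
bar 1: v0=B3 v1=D4 v2=B4 downbeat P8
bar 2: v0=C4 v1=E4 v2=E5 downbeat M3
bar 3: v0=B3 v1=D4 v2=F4 downbeat TT
bar 4: v0=C4 v1=C5 v2=G4 downbeat P5
bar 5: v0=B3 v1=D4 v2=B4 downbeat P8
bar 6: v0=G3 v1=D4 v2=G4 downbeat P8
bar 7: v0=A3 v1=F4 v2=A4 downbeat P8
bar 8: v0=G3 v1=G4 v2=B4 downbeat M3
  -> R5 @ bar 0 tick 0 v(0, 2): opens on M3
  -> R2 @ bar 2 tick 0 v(1, 2): D4/B4 M6 -> E4/E5 P8 similar
  -> R4 @ bar 3 tick 0 v(0, 2): B3/F4 TT untreated
  -> R7 @ bar 3 tick 0 v(2,): E5->F4 leap 11st
  -> R2 @ bar 4 tick 0 v(0, 1): B3/D4 m3 -> C4/C5 P8 similar
  -> R2 @ bar 4 tick 0 v(0, 2): B3/F4 TT -> C4/G4 P5 similar
  -> R3 @ bar 4 tick 0 v(1, 2): C5 above G4
  -> R7 @ bar 4 tick 0 v(1,): D4->C5 leap 10st
  -> R3 @ bar 4 tick 1 v(1, 2): C5 above G4
  -> R3 @ bar 4 tick 2 v(1, 2): C5 above G4
  -> R3 @ bar 4 tick 3 v(1, 2): C5 above G4
  -> R7 @ bar 5 tick 0 v(1,): C5->D4 leap 10st
  -> R1 @ bar 6 tick 0 v(0, 2): B3/B4 P8 -> G3/G4 P8 similar
  -> R1 @ bar 7 tick 0 v(0, 2): G3/G4 P8 -> A3/A4 P8 similar
  -> R8 @ bar 7 tick 0 v(0, 2): penult P8 not 3rd/6th
  -> R6 @ bar 8 tick 3 v(0, 2): closes on M3

(0, 0, R5, (0, 2))
(2, 0, R2, (1, 2))
(3, 0, R4, (0, 2))
(3, 0, R7, (2,))
(4, 0, R2, (0, 1))
(4, 0, R2, (0, 2))
(4, 0, R3, (1, 2))
(4, 0, R7, (1,))
(4, 1, R3, (1, 2))
(4, 2, R3, (1, 2))
(4, 3, R3, (1, 2))
(5, 0, R7, (1,))
(6, 0, R1, (0, 2))
(7, 0, R1, (0, 2))
(7, 0, R8, (0, 2))
(8, 3, R6, (0, 2))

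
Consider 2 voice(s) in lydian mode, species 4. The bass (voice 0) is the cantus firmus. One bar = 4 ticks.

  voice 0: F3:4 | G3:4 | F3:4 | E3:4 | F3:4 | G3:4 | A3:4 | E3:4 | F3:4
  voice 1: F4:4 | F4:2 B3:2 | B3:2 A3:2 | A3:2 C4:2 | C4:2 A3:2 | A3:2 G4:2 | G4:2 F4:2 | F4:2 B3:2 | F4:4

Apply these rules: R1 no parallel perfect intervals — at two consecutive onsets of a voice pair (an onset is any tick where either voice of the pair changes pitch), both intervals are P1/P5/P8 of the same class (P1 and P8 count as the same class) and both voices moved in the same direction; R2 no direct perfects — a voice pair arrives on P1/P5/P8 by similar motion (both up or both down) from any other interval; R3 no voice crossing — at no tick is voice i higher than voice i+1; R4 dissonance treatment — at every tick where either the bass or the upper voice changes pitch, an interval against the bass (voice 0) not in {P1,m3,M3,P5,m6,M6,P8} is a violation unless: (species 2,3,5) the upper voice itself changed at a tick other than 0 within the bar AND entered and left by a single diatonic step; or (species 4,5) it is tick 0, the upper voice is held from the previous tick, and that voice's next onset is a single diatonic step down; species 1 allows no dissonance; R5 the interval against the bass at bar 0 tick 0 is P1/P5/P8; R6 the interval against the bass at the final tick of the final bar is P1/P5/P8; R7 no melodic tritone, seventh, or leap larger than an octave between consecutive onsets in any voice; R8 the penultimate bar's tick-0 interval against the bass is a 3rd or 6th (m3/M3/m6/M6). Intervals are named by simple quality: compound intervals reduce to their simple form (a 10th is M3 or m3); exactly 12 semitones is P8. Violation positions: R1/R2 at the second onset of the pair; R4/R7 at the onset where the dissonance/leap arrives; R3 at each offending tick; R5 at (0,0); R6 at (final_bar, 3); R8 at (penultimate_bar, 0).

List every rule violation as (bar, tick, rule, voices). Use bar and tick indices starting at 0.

bar 0: v0=F3 v1=F4 downbeat P8
bar 1: v0=G3 v1=F4 downbeat m7
bar 2: v0=F3 v1=B3 downbeat TT
bar 3: v0=E3 v1=A3 downbeat P4
bar 4: v0=F3 v1=C4 downbeat P5
bar 5: v0=G3 v1=A3 downbeat M2
bar 6: v0=A3 v1=G4 downbeat m7
bar 7: v0=E3 v1=F4 downbeat m2
bar 8: v0=F3 v1=F4 downbeat P8
  -> R4 @ bar 1 tick 0 v(0, 1): G3/F4 m7 untreated
  -> R7 @ bar 1 tick 2 v(1,): F4->B3 leap 6st
  -> R4 @ bar 3 tick 0 v(0, 1): E3/A3 P4 untreated
  -> R4 @ bar 5 tick 0 v(0, 1): G3/A3 M2 untreated
  -> R7 @ bar 5 tick 2 v(1,): A3->G4 leap 10st
  -> R4 @ bar 7 tick 0 v(0, 1): E3/F4 m2 untreated
  -> R8 @ bar 7 tick 0 v(0, 1): penult m2 not 3rd/6th
  -> R7 @ bar 7 tick 2 v(1,): F4->B3 leap 6st
  -> R2 @ bar 8 tick 0 v(0, 1): E3/B3 P5 -> F3/F4 P8 similar
  -> R7 @ bar 8 tick 0 v(1,): B3->F4 leap 6st

(1, 0, R4, (0, 1))
(1, 2, R7, (1,))
(3, 0, R4, (0, 1))
(5, 0, R4, (0, 1))
(5, 2, R7, (1,))
(7, 0, R4, (0, 1))
(7, 0, R8, (0, 1))
(7, 2, R7, (1,))
(8, 0, R2, (0, 1))
(8, 0, R7, (1,))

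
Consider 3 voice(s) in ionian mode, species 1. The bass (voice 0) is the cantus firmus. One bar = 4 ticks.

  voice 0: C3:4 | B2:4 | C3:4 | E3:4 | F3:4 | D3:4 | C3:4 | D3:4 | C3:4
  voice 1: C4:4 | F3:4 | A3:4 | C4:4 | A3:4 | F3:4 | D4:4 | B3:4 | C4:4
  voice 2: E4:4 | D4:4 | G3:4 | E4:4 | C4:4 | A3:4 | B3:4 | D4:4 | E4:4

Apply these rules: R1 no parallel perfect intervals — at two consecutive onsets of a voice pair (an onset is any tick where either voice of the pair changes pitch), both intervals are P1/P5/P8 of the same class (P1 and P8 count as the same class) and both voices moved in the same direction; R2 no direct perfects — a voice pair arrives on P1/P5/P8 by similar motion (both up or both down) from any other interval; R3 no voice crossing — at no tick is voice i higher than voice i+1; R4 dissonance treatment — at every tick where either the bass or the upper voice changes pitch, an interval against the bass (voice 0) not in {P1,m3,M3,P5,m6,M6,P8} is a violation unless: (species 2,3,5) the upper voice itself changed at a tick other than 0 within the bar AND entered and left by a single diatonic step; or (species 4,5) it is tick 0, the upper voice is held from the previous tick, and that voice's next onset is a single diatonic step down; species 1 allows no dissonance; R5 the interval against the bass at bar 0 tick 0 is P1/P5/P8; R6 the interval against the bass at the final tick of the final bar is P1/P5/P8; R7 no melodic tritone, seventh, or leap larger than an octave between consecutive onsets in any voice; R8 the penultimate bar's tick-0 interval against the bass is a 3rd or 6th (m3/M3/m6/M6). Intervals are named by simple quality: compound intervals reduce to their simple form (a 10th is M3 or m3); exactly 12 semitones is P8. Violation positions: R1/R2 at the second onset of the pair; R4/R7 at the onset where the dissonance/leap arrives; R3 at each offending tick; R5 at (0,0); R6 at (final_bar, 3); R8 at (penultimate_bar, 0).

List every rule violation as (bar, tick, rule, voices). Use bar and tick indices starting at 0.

(0, 0, R5, (0, 2))
(1, 0, R4, (0, 1))
(2, 0, R3, (1, 2))
(2, 1, R3, (1, 2))
(2, 2, R3, (1, 2))
(2, 3, R3, (1, 2))
(3, 0, R2, (0, 2))
(5, 0, R1, (0, 2))
(6, 0, R3, (1, 2))
(6, 0, R4, (0, 1))
(6, 0, R4, (0, 2))
(6, 1, R3, (1, 2))
(6, 2, R3, (1, 2))
(6, 3, R3, (1, 2))
(7, 0, R2, (0, 2))
(7, 0, R8, (0, 2))
(8, 3, R6, (0, 2))

bar 0: v0=C3 v1=C4 v2=E4 downbeat M3
bar 1: v0=B2 v1=F3 v2=D4 downbeat m3
bar 2: v0=C3 v1=A3 v2=G3 downbeat P5
bar 3: v0=E3 v1=C4 v2=E4 downbeat P8
bar 4: v0=F3 v1=A3 v2=C4 downbeat P5
bar 5: v0=D3 v1=F3 v2=A3 downbeat P5
bar 6: v0=C3 v1=D4 v2=B3 downbeat M7
bar 7: v0=D3 v1=B3 v2=D4 downbeat P8
bar 8: v0=C3 v1=C4 v2=E4 downbeat M3
  -> R5 @ bar 0 tick 0 v(0, 2): opens on M3
  -> R4 @ bar 1 tick 0 v(0, 1): B2/F3 TT untreated
  -> R3 @ bar 2 tick 0 v(1, 2): A3 above G3
  -> R3 @ bar 2 tick 1 v(1, 2): A3 above G3
  -> R3 @ bar 2 tick 2 v(1, 2): A3 above G3
  -> R3 @ bar 2 tick 3 v(1, 2): A3 above G3
  -> R2 @ bar 3 tick 0 v(0, 2): C3/G3 P5 -> E3/E4 P8 similar
  -> R1 @ bar 5 tick 0 v(0, 2): F3/C4 P5 -> D3/A3 P5 similar
  -> R3 @ bar 6 tick 0 v(1, 2): D4 above B3
  -> R4 @ bar 6 tick 0 v(0, 1): C3/D4 M2 untreated
  -> R4 @ bar 6 tick 0 v(0, 2): C3/B3 M7 untreated
  -> R3 @ bar 6 tick 1 v(1, 2): D4 above B3
  -> R3 @ bar 6 tick 2 v(1, 2): D4 above B3
  -> R3 @ bar 6 tick 3 v(1, 2): D4 above B3
  -> R2 @ bar 7 tick 0 v(0, 2): C3/B3 M7 -> D3/D4 P8 similar
  -> R8 @ bar 7 tick 0 v(0, 2): penult P8 not 3rd/6th
  -> R6 @ bar 8 tick 3 v(0, 2): closes on M3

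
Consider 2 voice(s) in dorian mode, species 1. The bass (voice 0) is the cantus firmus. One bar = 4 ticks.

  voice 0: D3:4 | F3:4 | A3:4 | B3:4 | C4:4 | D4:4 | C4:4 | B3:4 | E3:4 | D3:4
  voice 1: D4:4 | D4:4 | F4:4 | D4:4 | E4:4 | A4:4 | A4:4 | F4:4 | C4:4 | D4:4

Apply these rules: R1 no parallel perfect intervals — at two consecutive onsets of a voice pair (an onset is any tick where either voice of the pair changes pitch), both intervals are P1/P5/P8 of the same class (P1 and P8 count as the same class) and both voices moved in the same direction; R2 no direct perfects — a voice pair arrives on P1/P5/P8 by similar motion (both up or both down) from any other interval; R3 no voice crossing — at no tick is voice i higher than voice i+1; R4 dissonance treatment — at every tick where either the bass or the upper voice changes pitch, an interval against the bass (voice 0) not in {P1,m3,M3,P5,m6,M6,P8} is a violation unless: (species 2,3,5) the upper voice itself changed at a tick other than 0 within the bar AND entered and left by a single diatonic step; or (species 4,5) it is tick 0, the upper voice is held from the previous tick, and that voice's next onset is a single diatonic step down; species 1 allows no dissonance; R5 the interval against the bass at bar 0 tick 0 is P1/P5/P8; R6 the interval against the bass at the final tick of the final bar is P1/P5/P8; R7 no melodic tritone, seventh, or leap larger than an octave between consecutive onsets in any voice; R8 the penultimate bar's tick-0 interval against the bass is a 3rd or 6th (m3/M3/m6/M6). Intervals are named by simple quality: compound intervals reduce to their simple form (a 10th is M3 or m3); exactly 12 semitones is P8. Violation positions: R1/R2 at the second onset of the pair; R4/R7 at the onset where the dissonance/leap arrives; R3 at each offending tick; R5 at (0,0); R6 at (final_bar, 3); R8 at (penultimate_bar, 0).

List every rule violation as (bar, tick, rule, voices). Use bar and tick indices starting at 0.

(5, 0, R2, (0, 1))
(7, 0, R4, (0, 1))

bar 0: v0=D3 v1=D4 downbeat P8
bar 1: v0=F3 v1=D4 downbeat M6
bar 2: v0=A3 v1=F4 downbeat m6
bar 3: v0=B3 v1=D4 downbeat m3
bar 4: v0=C4 v1=E4 downbeat M3
bar 5: v0=D4 v1=A4 downbeat P5
bar 6: v0=C4 v1=A4 downbeat M6
bar 7: v0=B3 v1=F4 downbeat TT
bar 8: v0=E3 v1=C4 downbeat m6
bar 9: v0=D3 v1=D4 downbeat P8
  -> R2 @ bar 5 tick 0 v(0, 1): C4/E4 M3 -> D4/A4 P5 similar
  -> R4 @ bar 7 tick 0 v(0, 1): B3/F4 TT untreated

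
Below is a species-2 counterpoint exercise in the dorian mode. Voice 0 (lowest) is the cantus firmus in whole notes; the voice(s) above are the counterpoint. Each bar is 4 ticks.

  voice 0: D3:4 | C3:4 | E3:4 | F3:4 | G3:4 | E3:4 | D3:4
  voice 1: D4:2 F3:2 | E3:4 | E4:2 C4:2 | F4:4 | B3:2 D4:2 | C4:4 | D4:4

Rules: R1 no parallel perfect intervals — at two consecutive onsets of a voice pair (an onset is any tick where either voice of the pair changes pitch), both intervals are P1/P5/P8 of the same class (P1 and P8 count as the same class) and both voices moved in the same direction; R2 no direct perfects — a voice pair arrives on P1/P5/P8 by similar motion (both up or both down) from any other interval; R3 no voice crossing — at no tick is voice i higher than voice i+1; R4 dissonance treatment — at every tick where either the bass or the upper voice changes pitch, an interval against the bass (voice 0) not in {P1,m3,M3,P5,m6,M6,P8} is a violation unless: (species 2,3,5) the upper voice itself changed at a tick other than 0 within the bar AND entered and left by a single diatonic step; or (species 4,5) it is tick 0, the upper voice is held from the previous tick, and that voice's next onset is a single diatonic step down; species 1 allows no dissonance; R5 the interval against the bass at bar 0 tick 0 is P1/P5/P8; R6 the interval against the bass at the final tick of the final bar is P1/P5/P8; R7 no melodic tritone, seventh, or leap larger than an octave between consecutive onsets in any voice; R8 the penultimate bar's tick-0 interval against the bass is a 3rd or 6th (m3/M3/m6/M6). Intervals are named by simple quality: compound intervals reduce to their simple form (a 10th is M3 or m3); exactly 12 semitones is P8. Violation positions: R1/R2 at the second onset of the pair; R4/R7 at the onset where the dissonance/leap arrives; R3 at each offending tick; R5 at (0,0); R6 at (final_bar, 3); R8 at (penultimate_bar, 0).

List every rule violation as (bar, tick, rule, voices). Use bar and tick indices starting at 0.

bar 0: v0=D3 v1=D4 downbeat P8
bar 1: v0=C3 v1=E3 downbeat M3
bar 2: v0=E3 v1=E4 downbeat P8
bar 3: v0=F3 v1=F4 downbeat P8
bar 4: v0=G3 v1=B3 downbeat M3
bar 5: v0=E3 v1=C4 downbeat m6
bar 6: v0=D3 v1=D4 downbeat P8
  -> R2 @ bar 2 tick 0 v(0, 1): C3/E3 M3 -> E3/E4 P8 similar
  -> R2 @ bar 3 tick 0 v(0, 1): E3/C4 m6 -> F3/F4 P8 similar
  -> R7 @ bar 4 tick 0 v(1,): F4->B3 leap 6st

(2, 0, R2, (0, 1))
(3, 0, R2, (0, 1))
(4, 0, R7, (1,))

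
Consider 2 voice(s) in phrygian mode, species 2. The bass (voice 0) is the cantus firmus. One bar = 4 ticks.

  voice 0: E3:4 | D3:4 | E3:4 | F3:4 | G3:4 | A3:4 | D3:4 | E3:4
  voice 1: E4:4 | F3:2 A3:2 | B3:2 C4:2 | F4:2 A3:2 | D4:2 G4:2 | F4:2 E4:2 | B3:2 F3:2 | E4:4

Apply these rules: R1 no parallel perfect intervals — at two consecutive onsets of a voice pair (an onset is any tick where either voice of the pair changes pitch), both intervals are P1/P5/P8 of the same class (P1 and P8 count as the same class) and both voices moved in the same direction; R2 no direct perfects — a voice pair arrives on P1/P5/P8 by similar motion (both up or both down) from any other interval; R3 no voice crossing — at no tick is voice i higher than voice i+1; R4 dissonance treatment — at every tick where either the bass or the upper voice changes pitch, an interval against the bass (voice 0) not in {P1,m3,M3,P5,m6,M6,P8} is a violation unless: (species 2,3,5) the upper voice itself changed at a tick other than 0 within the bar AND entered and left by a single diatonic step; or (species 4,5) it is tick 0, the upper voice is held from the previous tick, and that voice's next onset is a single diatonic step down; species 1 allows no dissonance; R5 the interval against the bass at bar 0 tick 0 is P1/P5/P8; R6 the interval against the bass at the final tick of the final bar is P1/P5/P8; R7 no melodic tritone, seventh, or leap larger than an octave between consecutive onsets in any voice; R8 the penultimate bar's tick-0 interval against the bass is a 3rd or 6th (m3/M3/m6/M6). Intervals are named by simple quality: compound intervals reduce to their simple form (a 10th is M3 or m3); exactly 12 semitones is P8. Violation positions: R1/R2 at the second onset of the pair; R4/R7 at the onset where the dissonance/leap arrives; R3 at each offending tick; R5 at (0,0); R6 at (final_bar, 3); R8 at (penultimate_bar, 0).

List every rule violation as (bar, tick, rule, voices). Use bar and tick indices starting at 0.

bar 0: v0=E3 v1=E4 downbeat P8
bar 1: v0=D3 v1=F3 downbeat m3
bar 2: v0=E3 v1=B3 downbeat P5
bar 3: v0=F3 v1=F4 downbeat P8
bar 4: v0=G3 v1=D4 downbeat P5
bar 5: v0=A3 v1=F4 downbeat m6
bar 6: v0=D3 v1=B3 downbeat M6
bar 7: v0=E3 v1=E4 downbeat P8
  -> R7 @ bar 1 tick 0 v(1,): E4->F3 leap 11st
  -> R1 @ bar 2 tick 0 v(0, 1): D3/A3 P5 -> E3/B3 P5 similar
  -> R2 @ bar 3 tick 0 v(0, 1): E3/C4 m6 -> F3/F4 P8 similar
  -> R2 @ bar 4 tick 0 v(0, 1): F3/A3 M3 -> G3/D4 P5 similar
  -> R7 @ bar 6 tick 2 v(1,): B3->F3 leap 6st
  -> R2 @ bar 7 tick 0 v(0, 1): D3/F3 m3 -> E3/E4 P8 similar
  -> R7 @ bar 7 tick 0 v(1,): F3->E4 leap 11st

(1, 0, R7, (1,))
(2, 0, R1, (0, 1))
(3, 0, R2, (0, 1))
(4, 0, R2, (0, 1))
(6, 2, R7, (1,))
(7, 0, R2, (0, 1))
(7, 0, R7, (1,))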